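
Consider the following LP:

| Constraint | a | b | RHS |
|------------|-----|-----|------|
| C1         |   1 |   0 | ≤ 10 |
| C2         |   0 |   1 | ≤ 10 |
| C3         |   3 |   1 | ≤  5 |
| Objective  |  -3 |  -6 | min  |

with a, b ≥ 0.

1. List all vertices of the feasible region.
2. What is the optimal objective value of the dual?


1. (0, 0), (1.667, 0), (0, 5)
2. -30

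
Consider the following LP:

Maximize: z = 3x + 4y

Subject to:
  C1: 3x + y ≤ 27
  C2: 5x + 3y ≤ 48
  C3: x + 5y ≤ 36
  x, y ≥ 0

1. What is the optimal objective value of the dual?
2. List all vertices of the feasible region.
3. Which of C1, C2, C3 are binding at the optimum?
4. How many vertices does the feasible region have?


1. 42
2. (0, 0), (9, 0), (8.25, 2.25), (6, 6), (0, 7.2)
3. C2, C3
4. 5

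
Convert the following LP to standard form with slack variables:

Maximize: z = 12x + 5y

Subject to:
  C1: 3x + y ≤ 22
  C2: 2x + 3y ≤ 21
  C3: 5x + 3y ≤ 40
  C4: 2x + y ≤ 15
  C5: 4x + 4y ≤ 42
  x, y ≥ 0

max z = 12x + 5y

s.t.
  3x + y + s1 = 22
  2x + 3y + s2 = 21
  5x + 3y + s3 = 40
  2x + y + s4 = 15
  4x + 4y + s5 = 42
  x, y, s1, s2, s3, s4, s5 ≥ 0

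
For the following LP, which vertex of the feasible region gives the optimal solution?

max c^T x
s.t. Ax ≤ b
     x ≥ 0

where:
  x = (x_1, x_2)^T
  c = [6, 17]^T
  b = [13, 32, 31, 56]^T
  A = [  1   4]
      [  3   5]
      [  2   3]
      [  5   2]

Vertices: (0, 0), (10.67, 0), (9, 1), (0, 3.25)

Evaluate the objective at each vertex of the feasible region:
  z(0, 0) = 0
  z(10.67, 0) = 64
  z(9, 1) = 71  ←
  z(0, 3.25) = 55.25
The maximum is at x_1 = 9, x_2 = 1.

(9, 1)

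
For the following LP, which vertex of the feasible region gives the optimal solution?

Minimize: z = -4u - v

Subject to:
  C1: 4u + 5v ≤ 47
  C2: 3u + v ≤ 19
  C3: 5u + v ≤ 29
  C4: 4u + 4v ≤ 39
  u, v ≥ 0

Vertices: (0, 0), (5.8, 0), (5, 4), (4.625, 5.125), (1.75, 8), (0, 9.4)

Evaluate the objective at each vertex of the feasible region:
  z(0, 0) = 0
  z(5.8, 0) = -23.2
  z(5, 4) = -24  ←
  z(4.625, 5.125) = -23.62
  z(1.75, 8) = -15
  z(0, 9.4) = -9.4
The minimum is at u = 5, v = 4.

(5, 4)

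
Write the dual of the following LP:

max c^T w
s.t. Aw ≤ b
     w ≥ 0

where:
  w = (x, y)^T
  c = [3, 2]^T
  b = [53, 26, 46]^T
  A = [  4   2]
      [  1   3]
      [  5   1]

Primal max cᵀx s.t. Ax ≤ b, x ≥ 0  →  Dual min bᵀy s.t. Aᵀy ≥ c, y ≥ 0.

Minimize: z = 53y1 + 26y2 + 46y3

Subject to:
  4y1 + y2 + 5y3 ≥ 3
  2y1 + 3y2 + y3 ≥ 2
  y1, y2, y3 ≥ 0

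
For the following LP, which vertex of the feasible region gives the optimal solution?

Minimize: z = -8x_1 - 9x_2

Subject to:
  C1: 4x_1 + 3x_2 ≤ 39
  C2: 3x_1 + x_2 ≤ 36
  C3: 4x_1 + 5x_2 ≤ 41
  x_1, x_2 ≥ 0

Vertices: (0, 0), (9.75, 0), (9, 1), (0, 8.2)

Evaluate the objective at each vertex of the feasible region:
  z(0, 0) = 0
  z(9.75, 0) = -78
  z(9, 1) = -81  ←
  z(0, 8.2) = -73.8
The minimum is at x_1 = 9, x_2 = 1.

(9, 1)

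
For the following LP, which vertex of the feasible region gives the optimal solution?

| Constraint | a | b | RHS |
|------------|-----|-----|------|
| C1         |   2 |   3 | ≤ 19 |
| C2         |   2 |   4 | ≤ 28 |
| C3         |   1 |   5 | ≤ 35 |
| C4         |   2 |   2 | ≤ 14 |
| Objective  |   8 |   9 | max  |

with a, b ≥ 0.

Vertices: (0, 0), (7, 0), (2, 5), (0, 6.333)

Evaluate the objective at each vertex of the feasible region:
  z(0, 0) = 0
  z(7, 0) = 56
  z(2, 5) = 61  ←
  z(0, 6.333) = 57
The maximum is at a = 2, b = 5.

(2, 5)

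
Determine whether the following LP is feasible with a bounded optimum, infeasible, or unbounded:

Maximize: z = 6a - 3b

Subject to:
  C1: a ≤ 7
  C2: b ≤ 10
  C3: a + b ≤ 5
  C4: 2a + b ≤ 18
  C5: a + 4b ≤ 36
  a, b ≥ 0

Feasible with a bounded optimal solution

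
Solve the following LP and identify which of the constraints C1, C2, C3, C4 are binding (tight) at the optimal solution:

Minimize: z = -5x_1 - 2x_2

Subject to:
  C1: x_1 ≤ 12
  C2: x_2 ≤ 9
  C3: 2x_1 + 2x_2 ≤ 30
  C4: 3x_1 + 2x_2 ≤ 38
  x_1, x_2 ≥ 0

At x_1 = 12, x_2 = 1, compute slack b - a·x for each constraint:
  C1: 12 − 12 = 0  (binding)
  C2: 9 − 1 = 8  (slack)
  C3: 30 − 26 = 4  (slack)
  C4: 38 − 38 = 0  (binding)

Optimal: x_1 = 12, x_2 = 1
Binding: C1, C4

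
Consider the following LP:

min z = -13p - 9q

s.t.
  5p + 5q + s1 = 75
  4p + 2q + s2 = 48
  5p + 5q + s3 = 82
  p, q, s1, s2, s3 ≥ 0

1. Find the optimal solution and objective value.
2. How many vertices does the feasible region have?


1. p = 9, q = 6, z = -171
2. 4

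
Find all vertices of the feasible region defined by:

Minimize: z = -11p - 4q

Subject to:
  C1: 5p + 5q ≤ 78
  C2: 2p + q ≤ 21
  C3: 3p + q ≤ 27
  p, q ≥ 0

(0, 0), (9, 0), (6, 9), (5.4, 10.2), (0, 15.6)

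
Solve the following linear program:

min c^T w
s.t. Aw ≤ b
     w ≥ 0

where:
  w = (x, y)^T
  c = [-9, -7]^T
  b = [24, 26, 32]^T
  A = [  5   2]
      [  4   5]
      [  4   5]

Evaluate the objective at each vertex of the feasible region:
  z(0, 0) = 0
  z(4.8, 0) = -43.2
  z(4, 2) = -50  ←
  z(0, 5.2) = -36.4
The minimum is at x = 4, y = 2.

x = 4, y = 2, z = -50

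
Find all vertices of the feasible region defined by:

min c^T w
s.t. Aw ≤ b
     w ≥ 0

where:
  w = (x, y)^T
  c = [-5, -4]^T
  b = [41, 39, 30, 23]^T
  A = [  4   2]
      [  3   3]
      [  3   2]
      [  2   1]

(0, 0), (10, 0), (4, 9), (0, 13)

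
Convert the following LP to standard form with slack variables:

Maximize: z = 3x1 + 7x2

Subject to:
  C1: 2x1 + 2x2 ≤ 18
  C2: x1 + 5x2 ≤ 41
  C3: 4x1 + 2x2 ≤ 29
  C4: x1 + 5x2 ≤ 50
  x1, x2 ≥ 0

max z = 3x1 + 7x2

s.t.
  2x1 + 2x2 + s1 = 18
  x1 + 5x2 + s2 = 41
  4x1 + 2x2 + s3 = 29
  x1 + 5x2 + s4 = 50
  x1, x2, s1, s2, s3, s4 ≥ 0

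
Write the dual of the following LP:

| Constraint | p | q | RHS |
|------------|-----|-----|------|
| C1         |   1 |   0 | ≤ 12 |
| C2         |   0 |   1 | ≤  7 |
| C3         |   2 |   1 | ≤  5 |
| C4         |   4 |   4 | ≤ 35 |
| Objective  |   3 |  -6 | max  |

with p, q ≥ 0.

Primal max cᵀx s.t. Ax ≤ b, x ≥ 0  →  Dual min bᵀy s.t. Aᵀy ≥ c, y ≥ 0.

Minimize: z = 12y1 + 7y2 + 5y3 + 35y4

Subject to:
  y1 + 2y3 + 4y4 ≥ 3
  y2 + y3 + 4y4 ≥ -6
  y1, y2, y3, y4 ≥ 0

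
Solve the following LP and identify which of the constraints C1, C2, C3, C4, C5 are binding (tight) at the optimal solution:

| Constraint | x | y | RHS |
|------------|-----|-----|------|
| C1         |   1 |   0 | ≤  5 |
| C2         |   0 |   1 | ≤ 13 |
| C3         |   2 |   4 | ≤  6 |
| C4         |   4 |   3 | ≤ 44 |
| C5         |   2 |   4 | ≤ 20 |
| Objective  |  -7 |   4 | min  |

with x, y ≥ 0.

At x = 3, y = 0, compute slack b - a·x for each constraint:
  C1: 5 − 3 = 2  (slack)
  C2: 13 − 0 = 13  (slack)
  C3: 6 − 6 = 0  (binding)
  C4: 44 − 12 = 32  (slack)
  C5: 20 − 6 = 14  (slack)

Optimal: x = 3, y = 0
Binding: C3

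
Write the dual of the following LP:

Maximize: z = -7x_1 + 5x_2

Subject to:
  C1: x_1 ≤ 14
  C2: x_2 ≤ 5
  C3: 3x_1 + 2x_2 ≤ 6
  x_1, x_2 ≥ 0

Primal max cᵀx s.t. Ax ≤ b, x ≥ 0  →  Dual min bᵀy s.t. Aᵀy ≥ c, y ≥ 0.

Minimize: z = 14y1 + 5y2 + 6y3

Subject to:
  y1 + 3y3 ≥ -7
  y2 + 2y3 ≥ 5
  y1, y2, y3 ≥ 0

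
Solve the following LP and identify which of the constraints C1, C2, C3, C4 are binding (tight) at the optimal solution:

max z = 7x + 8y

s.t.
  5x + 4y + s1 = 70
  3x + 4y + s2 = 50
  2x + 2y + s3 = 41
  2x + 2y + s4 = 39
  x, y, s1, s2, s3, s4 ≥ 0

At x = 10, y = 5, compute slack b - a·x for each constraint:
  C1: 70 − 70 = 0  (binding)
  C2: 50 − 50 = 0  (binding)
  C3: 41 − 30 = 11  (slack)
  C4: 39 − 30 = 9  (slack)

Optimal: x = 10, y = 5
Binding: C1, C2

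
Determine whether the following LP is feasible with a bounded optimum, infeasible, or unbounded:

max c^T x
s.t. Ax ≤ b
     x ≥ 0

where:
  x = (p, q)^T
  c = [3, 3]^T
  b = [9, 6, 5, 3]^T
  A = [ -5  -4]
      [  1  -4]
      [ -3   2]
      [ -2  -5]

Unbounded (objective can increase without bound)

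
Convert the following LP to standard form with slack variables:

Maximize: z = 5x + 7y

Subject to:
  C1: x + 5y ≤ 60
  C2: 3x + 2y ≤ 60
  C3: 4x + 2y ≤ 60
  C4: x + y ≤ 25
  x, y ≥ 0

max z = 5x + 7y

s.t.
  x + 5y + s1 = 60
  3x + 2y + s2 = 60
  4x + 2y + s3 = 60
  x + y + s4 = 25
  x, y, s1, s2, s3, s4 ≥ 0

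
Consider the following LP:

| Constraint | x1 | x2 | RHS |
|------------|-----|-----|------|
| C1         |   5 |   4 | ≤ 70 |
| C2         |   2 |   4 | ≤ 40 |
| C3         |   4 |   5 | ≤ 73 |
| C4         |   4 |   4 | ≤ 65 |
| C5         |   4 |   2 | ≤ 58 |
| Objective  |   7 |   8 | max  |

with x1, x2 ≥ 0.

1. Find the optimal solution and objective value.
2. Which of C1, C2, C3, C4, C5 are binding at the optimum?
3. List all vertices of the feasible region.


1. x1 = 10, x2 = 5, z = 110
2. C1, C2
3. (0, 0), (14, 0), (10, 5), (0, 10)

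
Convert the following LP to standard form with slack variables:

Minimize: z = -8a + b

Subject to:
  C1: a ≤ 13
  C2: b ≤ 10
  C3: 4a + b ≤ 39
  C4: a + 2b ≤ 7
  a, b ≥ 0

min z = -8a + b

s.t.
  a + s1 = 13
  b + s2 = 10
  4a + b + s3 = 39
  a + 2b + s4 = 7
  a, b, s1, s2, s3, s4 ≥ 0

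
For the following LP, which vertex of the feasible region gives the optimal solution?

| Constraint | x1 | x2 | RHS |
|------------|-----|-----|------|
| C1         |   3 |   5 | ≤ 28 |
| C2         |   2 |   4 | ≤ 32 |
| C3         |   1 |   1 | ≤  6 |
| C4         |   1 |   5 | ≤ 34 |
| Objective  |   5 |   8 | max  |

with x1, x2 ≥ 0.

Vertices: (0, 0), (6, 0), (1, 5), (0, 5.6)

Evaluate the objective at each vertex of the feasible region:
  z(0, 0) = 0
  z(6, 0) = 30
  z(1, 5) = 45  ←
  z(0, 5.6) = 44.8
The maximum is at x1 = 1, x2 = 5.

(1, 5)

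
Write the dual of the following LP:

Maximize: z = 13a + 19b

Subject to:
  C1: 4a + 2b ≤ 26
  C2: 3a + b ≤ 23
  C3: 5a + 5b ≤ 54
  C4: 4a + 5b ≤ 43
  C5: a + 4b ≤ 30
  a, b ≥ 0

Primal max cᵀx s.t. Ax ≤ b, x ≥ 0  →  Dual min bᵀy s.t. Aᵀy ≥ c, y ≥ 0.

Minimize: z = 26y1 + 23y2 + 54y3 + 43y4 + 30y5

Subject to:
  4y1 + 3y2 + 5y3 + 4y4 + y5 ≥ 13
  2y1 + y2 + 5y3 + 5y4 + 4y5 ≥ 19
  y1, y2, y3, y4, y5 ≥ 0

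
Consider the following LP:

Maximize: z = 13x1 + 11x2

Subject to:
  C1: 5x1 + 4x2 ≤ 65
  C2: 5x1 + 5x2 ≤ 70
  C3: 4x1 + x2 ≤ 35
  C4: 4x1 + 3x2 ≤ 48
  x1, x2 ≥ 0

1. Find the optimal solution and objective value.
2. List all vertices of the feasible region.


1. x1 = 6, x2 = 8, z = 166
2. (0, 0), (8.75, 0), (7.125, 6.5), (6, 8), (0, 14)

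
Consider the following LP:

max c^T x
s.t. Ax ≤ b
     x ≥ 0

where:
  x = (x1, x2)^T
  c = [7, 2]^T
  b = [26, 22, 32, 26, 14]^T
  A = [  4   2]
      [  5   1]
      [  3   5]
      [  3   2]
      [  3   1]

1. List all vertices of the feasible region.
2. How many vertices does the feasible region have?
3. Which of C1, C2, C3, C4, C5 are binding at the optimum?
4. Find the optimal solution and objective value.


1. (0, 0), (4.4, 0), (4, 2), (3.167, 4.5), (0, 6.4)
2. 5
3. C2, C5
4. x1 = 4, x2 = 2, z = 32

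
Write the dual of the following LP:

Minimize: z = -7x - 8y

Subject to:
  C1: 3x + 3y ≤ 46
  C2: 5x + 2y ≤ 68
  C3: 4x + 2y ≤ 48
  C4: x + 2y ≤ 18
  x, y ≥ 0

Primal min cᵀx s.t. Ax ≤ b, x ≥ 0  →  Dual max −bᵀy s.t. Aᵀy ≥ −c, y ≥ 0.

Maximize: z = -46y1 - 68y2 - 48y3 - 18y4

Subject to:
  3y1 + 5y2 + 4y3 + y4 ≥ 7
  3y1 + 2y2 + 2y3 + 2y4 ≥ 8
  y1, y2, y3, y4 ≥ 0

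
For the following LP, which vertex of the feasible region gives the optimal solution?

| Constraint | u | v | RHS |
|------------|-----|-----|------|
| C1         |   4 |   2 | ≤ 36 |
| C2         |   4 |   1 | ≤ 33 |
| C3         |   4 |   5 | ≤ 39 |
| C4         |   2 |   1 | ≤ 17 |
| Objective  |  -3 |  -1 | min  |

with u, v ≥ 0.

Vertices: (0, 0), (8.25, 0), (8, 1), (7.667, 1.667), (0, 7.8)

Evaluate the objective at each vertex of the feasible region:
  z(0, 0) = 0
  z(8.25, 0) = -24.75
  z(8, 1) = -25  ←
  z(7.667, 1.667) = -24.67
  z(0, 7.8) = -7.8
The minimum is at u = 8, v = 1.

(8, 1)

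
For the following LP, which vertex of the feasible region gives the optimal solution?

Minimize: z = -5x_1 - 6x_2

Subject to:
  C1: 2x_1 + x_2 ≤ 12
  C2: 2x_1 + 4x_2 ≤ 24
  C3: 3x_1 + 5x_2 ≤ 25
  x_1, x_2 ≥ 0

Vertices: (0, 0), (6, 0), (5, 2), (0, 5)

Evaluate the objective at each vertex of the feasible region:
  z(0, 0) = 0
  z(6, 0) = -30
  z(5, 2) = -37  ←
  z(0, 5) = -30
The minimum is at x_1 = 5, x_2 = 2.

(5, 2)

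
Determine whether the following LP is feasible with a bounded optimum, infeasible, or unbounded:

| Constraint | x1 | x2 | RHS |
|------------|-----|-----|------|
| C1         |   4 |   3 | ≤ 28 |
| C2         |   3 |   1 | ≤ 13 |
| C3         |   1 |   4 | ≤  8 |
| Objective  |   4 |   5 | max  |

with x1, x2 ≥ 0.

Feasible with a bounded optimal solution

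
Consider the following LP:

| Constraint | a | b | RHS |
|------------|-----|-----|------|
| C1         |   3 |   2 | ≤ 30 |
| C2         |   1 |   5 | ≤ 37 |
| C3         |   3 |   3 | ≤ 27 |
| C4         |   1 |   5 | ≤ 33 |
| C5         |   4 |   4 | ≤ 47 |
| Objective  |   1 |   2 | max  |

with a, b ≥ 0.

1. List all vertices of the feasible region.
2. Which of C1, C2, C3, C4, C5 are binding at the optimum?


1. (0, 0), (9, 0), (3, 6), (0, 6.6)
2. C3, C4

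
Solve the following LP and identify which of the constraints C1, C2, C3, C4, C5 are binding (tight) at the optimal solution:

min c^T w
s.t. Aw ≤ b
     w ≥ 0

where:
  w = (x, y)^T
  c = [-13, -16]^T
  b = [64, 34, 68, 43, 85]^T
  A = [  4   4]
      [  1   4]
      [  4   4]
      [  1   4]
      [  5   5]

At x = 10, y = 6, compute slack b - a·x for each constraint:
  C1: 64 − 64 = 0  (binding)
  C2: 34 − 34 = 0  (binding)
  C3: 68 − 64 = 4  (slack)
  C4: 43 − 34 = 9  (slack)
  C5: 85 − 80 = 5  (slack)

Optimal: x = 10, y = 6
Binding: C1, C2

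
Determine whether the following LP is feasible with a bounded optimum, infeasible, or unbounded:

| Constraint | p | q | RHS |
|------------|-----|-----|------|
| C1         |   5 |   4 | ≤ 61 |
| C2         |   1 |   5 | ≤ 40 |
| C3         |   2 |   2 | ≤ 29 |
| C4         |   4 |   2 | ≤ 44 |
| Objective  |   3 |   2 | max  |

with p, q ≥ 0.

Feasible with a bounded optimal solution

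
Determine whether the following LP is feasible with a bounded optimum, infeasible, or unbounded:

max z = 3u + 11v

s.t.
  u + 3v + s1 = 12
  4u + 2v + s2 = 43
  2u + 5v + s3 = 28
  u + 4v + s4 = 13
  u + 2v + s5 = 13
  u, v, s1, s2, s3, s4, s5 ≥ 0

Feasible with a bounded optimal solution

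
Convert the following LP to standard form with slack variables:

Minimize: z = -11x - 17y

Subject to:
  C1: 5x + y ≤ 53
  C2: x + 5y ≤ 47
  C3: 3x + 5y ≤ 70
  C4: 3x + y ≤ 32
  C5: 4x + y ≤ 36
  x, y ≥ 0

min z = -11x - 17y

s.t.
  5x + y + s1 = 53
  x + 5y + s2 = 47
  3x + 5y + s3 = 70
  3x + y + s4 = 32
  4x + y + s5 = 36
  x, y, s1, s2, s3, s4, s5 ≥ 0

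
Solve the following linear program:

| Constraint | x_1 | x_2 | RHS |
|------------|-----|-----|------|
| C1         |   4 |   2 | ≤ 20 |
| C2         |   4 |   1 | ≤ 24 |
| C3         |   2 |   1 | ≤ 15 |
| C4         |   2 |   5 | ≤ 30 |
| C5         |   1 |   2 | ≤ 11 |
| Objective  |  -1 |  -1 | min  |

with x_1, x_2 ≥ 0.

Evaluate the objective at each vertex of the feasible region:
  z(0, 0) = 0
  z(5, 0) = -5
  z(3, 4) = -7  ←
  z(0, 5.5) = -5.5
The minimum is at x_1 = 3, x_2 = 4.

x_1 = 3, x_2 = 4, z = -7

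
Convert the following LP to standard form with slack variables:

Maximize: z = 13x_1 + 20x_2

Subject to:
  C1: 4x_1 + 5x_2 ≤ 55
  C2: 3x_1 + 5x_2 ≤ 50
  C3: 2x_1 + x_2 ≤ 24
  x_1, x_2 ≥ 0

max z = 13x_1 + 20x_2

s.t.
  4x_1 + 5x_2 + s1 = 55
  3x_1 + 5x_2 + s2 = 50
  2x_1 + x_2 + s3 = 24
  x_1, x_2, s1, s2, s3 ≥ 0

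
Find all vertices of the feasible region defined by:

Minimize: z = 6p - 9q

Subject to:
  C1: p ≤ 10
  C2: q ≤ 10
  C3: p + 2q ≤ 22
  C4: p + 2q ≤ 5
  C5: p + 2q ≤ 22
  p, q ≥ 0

(0, 0), (5, 0), (0, 2.5)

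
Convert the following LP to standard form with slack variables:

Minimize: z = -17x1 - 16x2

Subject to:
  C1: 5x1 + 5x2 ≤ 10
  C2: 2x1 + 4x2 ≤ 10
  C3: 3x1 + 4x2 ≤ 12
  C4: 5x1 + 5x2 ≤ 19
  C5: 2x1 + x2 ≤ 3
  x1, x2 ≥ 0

min z = -17x1 - 16x2

s.t.
  5x1 + 5x2 + s1 = 10
  2x1 + 4x2 + s2 = 10
  3x1 + 4x2 + s3 = 12
  5x1 + 5x2 + s4 = 19
  2x1 + x2 + s5 = 3
  x1, x2, s1, s2, s3, s4, s5 ≥ 0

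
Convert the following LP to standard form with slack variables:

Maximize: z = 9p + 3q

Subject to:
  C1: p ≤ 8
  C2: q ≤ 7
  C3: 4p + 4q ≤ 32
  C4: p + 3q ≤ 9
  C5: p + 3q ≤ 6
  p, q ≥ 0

max z = 9p + 3q

s.t.
  p + s1 = 8
  q + s2 = 7
  4p + 4q + s3 = 32
  p + 3q + s4 = 9
  p + 3q + s5 = 6
  p, q, s1, s2, s3, s4, s5 ≥ 0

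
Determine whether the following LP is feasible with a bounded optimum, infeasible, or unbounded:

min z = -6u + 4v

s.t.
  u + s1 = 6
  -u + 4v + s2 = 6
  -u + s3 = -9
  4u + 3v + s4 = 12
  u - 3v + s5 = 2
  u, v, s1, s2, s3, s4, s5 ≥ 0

Infeasible (no feasible solution exists)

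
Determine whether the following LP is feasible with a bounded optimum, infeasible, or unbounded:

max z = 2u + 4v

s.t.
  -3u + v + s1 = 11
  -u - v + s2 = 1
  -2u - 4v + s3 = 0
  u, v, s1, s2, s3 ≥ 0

Unbounded (objective can increase without bound)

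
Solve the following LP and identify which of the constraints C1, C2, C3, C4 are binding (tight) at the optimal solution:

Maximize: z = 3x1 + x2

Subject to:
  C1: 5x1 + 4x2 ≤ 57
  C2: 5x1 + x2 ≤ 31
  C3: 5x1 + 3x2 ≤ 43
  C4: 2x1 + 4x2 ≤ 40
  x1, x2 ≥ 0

At x1 = 5, x2 = 6, compute slack b - a·x for each constraint:
  C1: 57 − 49 = 8  (slack)
  C2: 31 − 31 = 0  (binding)
  C3: 43 − 43 = 0  (binding)
  C4: 40 − 34 = 6  (slack)

Optimal: x1 = 5, x2 = 6
Binding: C2, C3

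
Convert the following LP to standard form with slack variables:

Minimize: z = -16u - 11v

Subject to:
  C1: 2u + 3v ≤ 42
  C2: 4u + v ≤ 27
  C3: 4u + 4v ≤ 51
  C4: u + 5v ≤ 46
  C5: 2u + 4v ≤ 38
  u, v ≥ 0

min z = -16u - 11v

s.t.
  2u + 3v + s1 = 42
  4u + v + s2 = 27
  4u + 4v + s3 = 51
  u + 5v + s4 = 46
  2u + 4v + s5 = 38
  u, v, s1, s2, s3, s4, s5 ≥ 0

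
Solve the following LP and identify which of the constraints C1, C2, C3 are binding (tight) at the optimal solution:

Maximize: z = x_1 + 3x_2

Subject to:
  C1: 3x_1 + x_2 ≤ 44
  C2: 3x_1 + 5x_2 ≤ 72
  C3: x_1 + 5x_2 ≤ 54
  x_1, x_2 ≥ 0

At x_1 = 9, x_2 = 9, compute slack b - a·x for each constraint:
  C1: 44 − 36 = 8  (slack)
  C2: 72 − 72 = 0  (binding)
  C3: 54 − 54 = 0  (binding)

Optimal: x_1 = 9, x_2 = 9
Binding: C2, C3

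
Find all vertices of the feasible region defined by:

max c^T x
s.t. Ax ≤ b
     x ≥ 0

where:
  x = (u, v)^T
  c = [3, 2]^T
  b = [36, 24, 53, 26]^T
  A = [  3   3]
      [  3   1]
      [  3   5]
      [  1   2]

(0, 0), (8, 0), (6, 6), (3.5, 8.5), (0, 10.6)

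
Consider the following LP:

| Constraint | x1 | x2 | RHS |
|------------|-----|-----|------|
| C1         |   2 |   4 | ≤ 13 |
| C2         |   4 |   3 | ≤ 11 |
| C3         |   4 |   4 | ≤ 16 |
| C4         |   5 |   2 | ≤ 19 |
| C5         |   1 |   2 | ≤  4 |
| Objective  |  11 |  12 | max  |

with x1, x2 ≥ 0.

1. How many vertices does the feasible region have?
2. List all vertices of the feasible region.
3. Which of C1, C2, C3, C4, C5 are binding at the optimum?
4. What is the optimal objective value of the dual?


1. 4
2. (0, 0), (2.75, 0), (2, 1), (0, 2)
3. C2, C5
4. 34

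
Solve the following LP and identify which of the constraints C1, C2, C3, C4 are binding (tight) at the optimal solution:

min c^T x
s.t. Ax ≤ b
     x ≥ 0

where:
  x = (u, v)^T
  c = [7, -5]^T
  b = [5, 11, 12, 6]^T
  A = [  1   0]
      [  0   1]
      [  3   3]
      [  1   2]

At u = 0, v = 3, compute slack b - a·x for each constraint:
  C1: 5 − 0 = 5  (slack)
  C2: 11 − 3 = 8  (slack)
  C3: 12 − 9 = 3  (slack)
  C4: 6 − 6 = 0  (binding)

Optimal: u = 0, v = 3
Binding: C4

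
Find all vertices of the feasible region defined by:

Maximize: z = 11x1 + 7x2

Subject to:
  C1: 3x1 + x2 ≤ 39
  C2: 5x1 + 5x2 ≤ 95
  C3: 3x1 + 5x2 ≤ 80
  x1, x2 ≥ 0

(0, 0), (13, 0), (10, 9), (7.5, 11.5), (0, 16)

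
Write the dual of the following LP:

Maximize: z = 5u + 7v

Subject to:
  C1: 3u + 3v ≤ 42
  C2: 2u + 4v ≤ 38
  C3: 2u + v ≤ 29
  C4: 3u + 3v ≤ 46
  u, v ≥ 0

Primal max cᵀx s.t. Ax ≤ b, x ≥ 0  →  Dual min bᵀy s.t. Aᵀy ≥ c, y ≥ 0.

Minimize: z = 42y1 + 38y2 + 29y3 + 46y4

Subject to:
  3y1 + 2y2 + 2y3 + 3y4 ≥ 5
  3y1 + 4y2 + y3 + 3y4 ≥ 7
  y1, y2, y3, y4 ≥ 0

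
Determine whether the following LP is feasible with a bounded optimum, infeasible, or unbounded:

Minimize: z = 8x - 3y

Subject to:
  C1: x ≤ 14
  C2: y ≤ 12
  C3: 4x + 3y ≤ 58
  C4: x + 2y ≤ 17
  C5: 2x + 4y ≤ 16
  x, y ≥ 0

Feasible with a bounded optimal solution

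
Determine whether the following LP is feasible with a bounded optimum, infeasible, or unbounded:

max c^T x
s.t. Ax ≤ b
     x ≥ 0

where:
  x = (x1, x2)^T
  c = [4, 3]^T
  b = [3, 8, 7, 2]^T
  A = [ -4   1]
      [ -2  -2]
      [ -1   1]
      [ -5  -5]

Unbounded (objective can increase without bound)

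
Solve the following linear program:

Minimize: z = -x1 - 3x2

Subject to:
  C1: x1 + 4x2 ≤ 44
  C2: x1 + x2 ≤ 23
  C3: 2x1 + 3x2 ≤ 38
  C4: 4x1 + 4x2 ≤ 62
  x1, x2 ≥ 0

Evaluate the objective at each vertex of the feasible region:
  z(0, 0) = 0
  z(15.5, 0) = -15.5
  z(8.5, 7) = -29.5
  z(4, 10) = -34  ←
  z(0, 11) = -33
The minimum is at x1 = 4, x2 = 10.

x1 = 4, x2 = 10, z = -34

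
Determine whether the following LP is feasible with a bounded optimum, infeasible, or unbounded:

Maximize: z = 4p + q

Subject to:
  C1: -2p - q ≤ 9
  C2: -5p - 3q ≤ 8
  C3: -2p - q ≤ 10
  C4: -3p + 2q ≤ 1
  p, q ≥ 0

Unbounded (objective can increase without bound)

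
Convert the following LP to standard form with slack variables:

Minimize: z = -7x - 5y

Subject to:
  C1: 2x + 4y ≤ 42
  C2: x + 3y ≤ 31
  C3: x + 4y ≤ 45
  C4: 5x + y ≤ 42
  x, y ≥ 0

min z = -7x - 5y

s.t.
  2x + 4y + s1 = 42
  x + 3y + s2 = 31
  x + 4y + s3 = 45
  5x + y + s4 = 42
  x, y, s1, s2, s3, s4 ≥ 0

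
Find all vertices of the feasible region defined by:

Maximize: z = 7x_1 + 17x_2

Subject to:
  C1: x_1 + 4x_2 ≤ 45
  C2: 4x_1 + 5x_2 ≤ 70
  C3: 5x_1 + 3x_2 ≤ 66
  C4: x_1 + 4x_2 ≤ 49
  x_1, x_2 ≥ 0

(0, 0), (13.2, 0), (9.231, 6.615), (5, 10), (0, 11.25)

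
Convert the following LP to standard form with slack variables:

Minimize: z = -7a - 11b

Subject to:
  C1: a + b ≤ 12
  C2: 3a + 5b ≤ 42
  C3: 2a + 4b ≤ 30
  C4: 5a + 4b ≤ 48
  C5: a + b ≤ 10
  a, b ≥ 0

min z = -7a - 11b

s.t.
  a + b + s1 = 12
  3a + 5b + s2 = 42
  2a + 4b + s3 = 30
  5a + 4b + s4 = 48
  a + b + s5 = 10
  a, b, s1, s2, s3, s4, s5 ≥ 0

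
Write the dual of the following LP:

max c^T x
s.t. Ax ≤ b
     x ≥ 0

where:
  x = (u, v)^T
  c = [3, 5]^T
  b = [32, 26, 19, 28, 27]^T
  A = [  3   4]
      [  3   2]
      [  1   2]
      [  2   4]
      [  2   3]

Primal max cᵀx s.t. Ax ≤ b, x ≥ 0  →  Dual min bᵀy s.t. Aᵀy ≥ c, y ≥ 0.

Minimize: z = 32y1 + 26y2 + 19y3 + 28y4 + 27y5

Subject to:
  3y1 + 3y2 + y3 + 2y4 + 2y5 ≥ 3
  4y1 + 2y2 + 2y3 + 4y4 + 3y5 ≥ 5
  y1, y2, y3, y4, y5 ≥ 0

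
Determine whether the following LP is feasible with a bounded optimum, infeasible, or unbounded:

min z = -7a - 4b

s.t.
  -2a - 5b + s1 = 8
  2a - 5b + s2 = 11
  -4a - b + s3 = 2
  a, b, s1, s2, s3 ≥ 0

Unbounded (objective can decrease without bound)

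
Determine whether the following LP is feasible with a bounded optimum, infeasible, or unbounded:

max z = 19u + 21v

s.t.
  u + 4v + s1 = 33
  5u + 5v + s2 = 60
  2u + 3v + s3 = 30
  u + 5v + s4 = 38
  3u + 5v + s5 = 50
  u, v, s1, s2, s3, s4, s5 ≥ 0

Feasible with a bounded optimal solution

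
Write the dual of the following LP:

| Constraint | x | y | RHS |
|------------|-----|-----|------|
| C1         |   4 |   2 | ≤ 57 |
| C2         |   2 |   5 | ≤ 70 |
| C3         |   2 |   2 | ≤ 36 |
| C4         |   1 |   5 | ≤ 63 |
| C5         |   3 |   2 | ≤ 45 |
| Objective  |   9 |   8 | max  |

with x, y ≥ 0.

Primal max cᵀx s.t. Ax ≤ b, x ≥ 0  →  Dual min bᵀy s.t. Aᵀy ≥ c, y ≥ 0.

Minimize: z = 57y1 + 70y2 + 36y3 + 63y4 + 45y5

Subject to:
  4y1 + 2y2 + 2y3 + y4 + 3y5 ≥ 9
  2y1 + 5y2 + 2y3 + 5y4 + 2y5 ≥ 8
  y1, y2, y3, y4, y5 ≥ 0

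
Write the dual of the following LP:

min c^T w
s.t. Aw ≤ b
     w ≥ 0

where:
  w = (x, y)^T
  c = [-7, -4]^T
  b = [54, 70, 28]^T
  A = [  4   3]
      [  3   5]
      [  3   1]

Primal min cᵀx s.t. Ax ≤ b, x ≥ 0  →  Dual max −bᵀy s.t. Aᵀy ≥ −c, y ≥ 0.

Maximize: z = -54y1 - 70y2 - 28y3

Subject to:
  4y1 + 3y2 + 3y3 ≥ 7
  3y1 + 5y2 + y3 ≥ 4
  y1, y2, y3 ≥ 0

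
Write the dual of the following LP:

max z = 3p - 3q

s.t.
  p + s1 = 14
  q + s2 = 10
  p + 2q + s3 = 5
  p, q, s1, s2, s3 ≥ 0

Primal max cᵀx s.t. Ax ≤ b, x ≥ 0  →  Dual min bᵀy s.t. Aᵀy ≥ c, y ≥ 0.

Minimize: z = 14y1 + 10y2 + 5y3

Subject to:
  y1 + y3 ≥ 3
  y2 + 2y3 ≥ -3
  y1, y2, y3 ≥ 0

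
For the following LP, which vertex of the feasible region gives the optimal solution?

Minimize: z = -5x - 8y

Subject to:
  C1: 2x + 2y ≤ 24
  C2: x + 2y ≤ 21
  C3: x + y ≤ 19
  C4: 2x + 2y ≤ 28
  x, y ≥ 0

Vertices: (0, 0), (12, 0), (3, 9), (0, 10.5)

Evaluate the objective at each vertex of the feasible region:
  z(0, 0) = 0
  z(12, 0) = -60
  z(3, 9) = -87  ←
  z(0, 10.5) = -84
The minimum is at x = 3, y = 9.

(3, 9)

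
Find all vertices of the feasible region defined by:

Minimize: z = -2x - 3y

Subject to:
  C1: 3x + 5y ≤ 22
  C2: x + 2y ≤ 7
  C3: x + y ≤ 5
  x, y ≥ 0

(0, 0), (5, 0), (3, 2), (0, 3.5)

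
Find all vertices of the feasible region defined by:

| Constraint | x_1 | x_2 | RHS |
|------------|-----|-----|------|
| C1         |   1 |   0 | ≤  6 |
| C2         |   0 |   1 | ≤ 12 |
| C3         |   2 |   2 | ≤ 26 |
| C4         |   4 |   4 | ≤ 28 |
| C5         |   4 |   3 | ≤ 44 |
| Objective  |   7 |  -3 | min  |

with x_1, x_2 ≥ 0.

(0, 0), (6, 0), (6, 1), (0, 7)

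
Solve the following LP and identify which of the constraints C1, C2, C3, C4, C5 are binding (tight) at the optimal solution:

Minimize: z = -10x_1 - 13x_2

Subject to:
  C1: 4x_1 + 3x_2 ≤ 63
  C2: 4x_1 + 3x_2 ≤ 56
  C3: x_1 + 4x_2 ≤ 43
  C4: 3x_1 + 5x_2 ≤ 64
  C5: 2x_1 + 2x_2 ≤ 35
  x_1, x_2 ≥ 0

At x_1 = 8, x_2 = 8, compute slack b - a·x for each constraint:
  C1: 63 − 56 = 7  (slack)
  C2: 56 − 56 = 0  (binding)
  C3: 43 − 40 = 3  (slack)
  C4: 64 − 64 = 0  (binding)
  C5: 35 − 32 = 3  (slack)

Optimal: x_1 = 8, x_2 = 8
Binding: C2, C4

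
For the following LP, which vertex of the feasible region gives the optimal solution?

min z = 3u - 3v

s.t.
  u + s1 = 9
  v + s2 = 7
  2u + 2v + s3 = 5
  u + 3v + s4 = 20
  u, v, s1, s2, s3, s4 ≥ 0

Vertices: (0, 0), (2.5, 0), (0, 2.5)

Evaluate the objective at each vertex of the feasible region:
  z(0, 0) = 0
  z(2.5, 0) = 7.5
  z(0, 2.5) = -7.5  ←
The minimum is at u = 0, v = 2.5.

(0, 2.5)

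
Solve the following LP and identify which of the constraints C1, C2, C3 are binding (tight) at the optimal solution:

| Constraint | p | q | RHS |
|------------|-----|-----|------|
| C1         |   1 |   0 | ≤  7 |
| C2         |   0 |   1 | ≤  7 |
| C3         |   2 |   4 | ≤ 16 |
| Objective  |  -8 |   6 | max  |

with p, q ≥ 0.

At p = 0, q = 4, compute slack b - a·x for each constraint:
  C1: 7 − 0 = 7  (slack)
  C2: 7 − 4 = 3  (slack)
  C3: 16 − 16 = 0  (binding)

Optimal: p = 0, q = 4
Binding: C3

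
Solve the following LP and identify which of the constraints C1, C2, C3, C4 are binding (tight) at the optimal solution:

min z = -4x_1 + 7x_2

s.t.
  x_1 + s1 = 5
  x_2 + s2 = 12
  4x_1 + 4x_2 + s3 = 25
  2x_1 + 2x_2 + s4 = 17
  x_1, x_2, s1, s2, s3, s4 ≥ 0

At x_1 = 5, x_2 = 0, compute slack b - a·x for each constraint:
  C1: 5 − 5 = 0  (binding)
  C2: 12 − 0 = 12  (slack)
  C3: 25 − 20 = 5  (slack)
  C4: 17 − 10 = 7  (slack)

Optimal: x_1 = 5, x_2 = 0
Binding: C1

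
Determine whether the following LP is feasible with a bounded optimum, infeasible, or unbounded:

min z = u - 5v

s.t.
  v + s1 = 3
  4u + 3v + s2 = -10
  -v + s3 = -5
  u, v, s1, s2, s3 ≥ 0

Infeasible (no feasible solution exists)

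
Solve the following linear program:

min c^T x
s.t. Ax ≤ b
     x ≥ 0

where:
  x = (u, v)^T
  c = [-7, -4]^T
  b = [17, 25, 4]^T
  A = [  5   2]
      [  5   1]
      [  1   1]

Evaluate the objective at each vertex of the feasible region:
  z(0, 0) = 0
  z(3.4, 0) = -23.8
  z(3, 1) = -25  ←
  z(0, 4) = -16
The minimum is at u = 3, v = 1.

u = 3, v = 1, z = -25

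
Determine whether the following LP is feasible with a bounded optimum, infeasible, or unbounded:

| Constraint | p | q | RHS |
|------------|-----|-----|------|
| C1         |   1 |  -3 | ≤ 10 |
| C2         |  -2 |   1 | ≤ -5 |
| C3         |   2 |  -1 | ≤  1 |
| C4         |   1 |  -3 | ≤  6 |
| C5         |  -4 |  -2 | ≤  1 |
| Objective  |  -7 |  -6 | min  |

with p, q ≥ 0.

Infeasible (no feasible solution exists)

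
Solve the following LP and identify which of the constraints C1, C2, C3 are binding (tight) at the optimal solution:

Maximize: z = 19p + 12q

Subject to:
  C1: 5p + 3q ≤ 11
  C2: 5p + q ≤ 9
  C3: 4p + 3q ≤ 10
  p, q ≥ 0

At p = 1, q = 2, compute slack b - a·x for each constraint:
  C1: 11 − 11 = 0  (binding)
  C2: 9 − 7 = 2  (slack)
  C3: 10 − 10 = 0  (binding)

Optimal: p = 1, q = 2
Binding: C1, C3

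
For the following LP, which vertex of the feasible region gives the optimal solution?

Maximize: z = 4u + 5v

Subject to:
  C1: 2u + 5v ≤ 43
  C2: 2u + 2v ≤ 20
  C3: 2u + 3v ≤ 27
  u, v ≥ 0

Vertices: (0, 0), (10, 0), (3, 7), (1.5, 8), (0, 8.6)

Evaluate the objective at each vertex of the feasible region:
  z(0, 0) = 0
  z(10, 0) = 40
  z(3, 7) = 47  ←
  z(1.5, 8) = 46
  z(0, 8.6) = 43
The maximum is at u = 3, v = 7.

(3, 7)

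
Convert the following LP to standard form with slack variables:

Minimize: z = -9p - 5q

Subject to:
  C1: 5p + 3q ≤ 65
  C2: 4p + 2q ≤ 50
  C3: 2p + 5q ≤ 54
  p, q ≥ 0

min z = -9p - 5q

s.t.
  5p + 3q + s1 = 65
  4p + 2q + s2 = 50
  2p + 5q + s3 = 54
  p, q, s1, s2, s3 ≥ 0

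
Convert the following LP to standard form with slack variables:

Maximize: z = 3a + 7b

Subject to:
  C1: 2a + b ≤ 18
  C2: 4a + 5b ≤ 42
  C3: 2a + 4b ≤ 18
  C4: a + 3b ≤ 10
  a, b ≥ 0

max z = 3a + 7b

s.t.
  2a + b + s1 = 18
  4a + 5b + s2 = 42
  2a + 4b + s3 = 18
  a + 3b + s4 = 10
  a, b, s1, s2, s3, s4 ≥ 0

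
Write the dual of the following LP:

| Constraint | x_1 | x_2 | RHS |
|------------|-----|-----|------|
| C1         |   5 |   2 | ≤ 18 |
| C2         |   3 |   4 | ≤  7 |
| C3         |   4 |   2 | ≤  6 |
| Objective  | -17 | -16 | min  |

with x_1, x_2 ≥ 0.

Primal min cᵀx s.t. Ax ≤ b, x ≥ 0  →  Dual max −bᵀy s.t. Aᵀy ≥ −c, y ≥ 0.

Maximize: z = -18y1 - 7y2 - 6y3

Subject to:
  5y1 + 3y2 + 4y3 ≥ 17
  2y1 + 4y2 + 2y3 ≥ 16
  y1, y2, y3 ≥ 0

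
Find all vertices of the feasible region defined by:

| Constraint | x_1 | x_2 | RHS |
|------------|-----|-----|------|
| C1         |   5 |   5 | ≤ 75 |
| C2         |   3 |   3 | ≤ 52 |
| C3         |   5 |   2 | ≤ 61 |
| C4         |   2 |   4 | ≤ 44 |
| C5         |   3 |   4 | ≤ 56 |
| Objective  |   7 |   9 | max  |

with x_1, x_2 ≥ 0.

(0, 0), (12.2, 0), (10.33, 4.667), (8, 7), (0, 11)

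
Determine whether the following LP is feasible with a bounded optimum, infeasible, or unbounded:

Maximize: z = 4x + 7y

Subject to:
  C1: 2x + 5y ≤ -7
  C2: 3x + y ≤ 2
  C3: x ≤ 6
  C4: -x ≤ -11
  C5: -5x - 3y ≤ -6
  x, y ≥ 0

Infeasible (no feasible solution exists)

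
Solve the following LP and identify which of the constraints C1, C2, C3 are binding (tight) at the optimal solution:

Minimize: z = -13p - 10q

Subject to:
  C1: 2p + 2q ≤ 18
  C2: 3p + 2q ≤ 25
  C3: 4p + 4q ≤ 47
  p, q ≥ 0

At p = 7, q = 2, compute slack b - a·x for each constraint:
  C1: 18 − 18 = 0  (binding)
  C2: 25 − 25 = 0  (binding)
  C3: 47 − 36 = 11  (slack)

Optimal: p = 7, q = 2
Binding: C1, C2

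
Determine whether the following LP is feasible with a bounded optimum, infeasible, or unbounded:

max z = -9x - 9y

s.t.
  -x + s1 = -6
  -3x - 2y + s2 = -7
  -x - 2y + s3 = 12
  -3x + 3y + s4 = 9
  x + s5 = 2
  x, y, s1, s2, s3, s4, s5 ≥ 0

Infeasible (no feasible solution exists)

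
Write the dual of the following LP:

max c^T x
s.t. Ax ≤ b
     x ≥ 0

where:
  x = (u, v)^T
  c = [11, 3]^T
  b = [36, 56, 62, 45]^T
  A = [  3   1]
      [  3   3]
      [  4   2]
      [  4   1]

Primal max cᵀx s.t. Ax ≤ b, x ≥ 0  →  Dual min bᵀy s.t. Aᵀy ≥ c, y ≥ 0.

Minimize: z = 36y1 + 56y2 + 62y3 + 45y4

Subject to:
  3y1 + 3y2 + 4y3 + 4y4 ≥ 11
  y1 + 3y2 + 2y3 + y4 ≥ 3
  y1, y2, y3, y4 ≥ 0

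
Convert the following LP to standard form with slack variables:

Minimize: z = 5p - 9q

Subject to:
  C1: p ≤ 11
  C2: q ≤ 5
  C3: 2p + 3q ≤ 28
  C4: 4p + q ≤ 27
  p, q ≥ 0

min z = 5p - 9q

s.t.
  p + s1 = 11
  q + s2 = 5
  2p + 3q + s3 = 28
  4p + q + s4 = 27
  p, q, s1, s2, s3, s4 ≥ 0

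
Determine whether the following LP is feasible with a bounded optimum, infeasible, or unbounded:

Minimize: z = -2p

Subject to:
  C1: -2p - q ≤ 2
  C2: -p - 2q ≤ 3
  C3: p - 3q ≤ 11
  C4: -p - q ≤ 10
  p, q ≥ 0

Unbounded (objective can decrease without bound)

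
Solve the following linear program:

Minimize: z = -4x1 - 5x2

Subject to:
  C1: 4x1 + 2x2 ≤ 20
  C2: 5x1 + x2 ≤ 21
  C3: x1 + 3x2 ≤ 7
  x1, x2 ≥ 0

Evaluate the objective at each vertex of the feasible region:
  z(0, 0) = 0
  z(4.2, 0) = -16.8
  z(4, 1) = -21  ←
  z(0, 2.333) = -11.67
The minimum is at x1 = 4, x2 = 1.

x1 = 4, x2 = 1, z = -21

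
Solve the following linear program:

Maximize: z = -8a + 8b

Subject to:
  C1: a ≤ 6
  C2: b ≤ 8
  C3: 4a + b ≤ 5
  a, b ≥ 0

Evaluate the objective at each vertex of the feasible region:
  z(0, 0) = 0
  z(1.25, 0) = -10
  z(0, 5) = 40  ←
The maximum is at a = 0, b = 5.

a = 0, b = 5, z = 40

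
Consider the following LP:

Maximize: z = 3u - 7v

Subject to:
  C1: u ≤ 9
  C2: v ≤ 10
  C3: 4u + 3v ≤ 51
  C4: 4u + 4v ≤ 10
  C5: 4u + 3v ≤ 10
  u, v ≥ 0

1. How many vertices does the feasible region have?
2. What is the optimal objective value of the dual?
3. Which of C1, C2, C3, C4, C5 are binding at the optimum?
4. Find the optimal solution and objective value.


1. 3
2. 7.5
3. C4, C5
4. u = 2.5, v = 0, z = 7.5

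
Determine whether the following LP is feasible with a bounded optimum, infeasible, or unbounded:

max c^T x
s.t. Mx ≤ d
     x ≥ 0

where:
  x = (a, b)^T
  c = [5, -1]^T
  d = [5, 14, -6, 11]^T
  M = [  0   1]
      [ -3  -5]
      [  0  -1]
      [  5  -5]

Infeasible (no feasible solution exists)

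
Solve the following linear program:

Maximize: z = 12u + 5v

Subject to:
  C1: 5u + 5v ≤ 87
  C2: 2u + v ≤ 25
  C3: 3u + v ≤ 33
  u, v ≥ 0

Evaluate the objective at each vertex of the feasible region:
  z(0, 0) = 0
  z(11, 0) = 132
  z(8, 9) = 141  ←
  z(7.6, 9.8) = 140.2
  z(0, 17.4) = 87
The maximum is at u = 8, v = 9.

u = 8, v = 9, z = 141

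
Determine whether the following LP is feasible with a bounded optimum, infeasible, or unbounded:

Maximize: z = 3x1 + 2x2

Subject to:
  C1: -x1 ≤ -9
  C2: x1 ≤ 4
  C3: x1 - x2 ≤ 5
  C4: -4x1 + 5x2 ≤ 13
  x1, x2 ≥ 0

Infeasible (no feasible solution exists)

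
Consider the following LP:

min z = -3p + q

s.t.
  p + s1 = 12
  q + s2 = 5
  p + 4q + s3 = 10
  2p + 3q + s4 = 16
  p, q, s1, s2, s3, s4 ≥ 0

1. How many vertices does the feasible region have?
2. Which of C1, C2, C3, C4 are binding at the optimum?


1. 4
2. C4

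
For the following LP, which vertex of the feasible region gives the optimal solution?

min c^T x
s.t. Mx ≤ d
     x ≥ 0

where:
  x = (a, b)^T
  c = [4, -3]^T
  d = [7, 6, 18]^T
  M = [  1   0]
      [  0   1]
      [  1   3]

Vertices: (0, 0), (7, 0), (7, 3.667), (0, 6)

Evaluate the objective at each vertex of the feasible region:
  z(0, 0) = 0
  z(7, 0) = 28
  z(7, 3.667) = 17
  z(0, 6) = -18  ←
The minimum is at a = 0, b = 6.

(0, 6)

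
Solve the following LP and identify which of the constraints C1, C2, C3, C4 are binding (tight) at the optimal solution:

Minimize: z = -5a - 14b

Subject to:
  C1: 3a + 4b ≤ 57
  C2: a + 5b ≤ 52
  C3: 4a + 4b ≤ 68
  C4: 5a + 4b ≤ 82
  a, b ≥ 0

At a = 7, b = 9, compute slack b - a·x for each constraint:
  C1: 57 − 57 = 0  (binding)
  C2: 52 − 52 = 0  (binding)
  C3: 68 − 64 = 4  (slack)
  C4: 82 − 71 = 11  (slack)

Optimal: a = 7, b = 9
Binding: C1, C2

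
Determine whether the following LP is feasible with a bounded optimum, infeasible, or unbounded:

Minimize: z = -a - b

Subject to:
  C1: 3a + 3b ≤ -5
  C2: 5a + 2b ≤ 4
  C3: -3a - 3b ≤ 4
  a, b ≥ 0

Infeasible (no feasible solution exists)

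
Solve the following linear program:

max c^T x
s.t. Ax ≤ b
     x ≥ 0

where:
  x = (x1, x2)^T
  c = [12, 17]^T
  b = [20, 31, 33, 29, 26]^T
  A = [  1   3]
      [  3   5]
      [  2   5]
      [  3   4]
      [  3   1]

Evaluate the objective at each vertex of the feasible region:
  z(0, 0) = 0
  z(8.667, 0) = 104
  z(8.333, 1) = 117
  z(7, 2) = 118  ←
  z(0, 6.2) = 105.4
The maximum is at x1 = 7, x2 = 2.

x1 = 7, x2 = 2, z = 118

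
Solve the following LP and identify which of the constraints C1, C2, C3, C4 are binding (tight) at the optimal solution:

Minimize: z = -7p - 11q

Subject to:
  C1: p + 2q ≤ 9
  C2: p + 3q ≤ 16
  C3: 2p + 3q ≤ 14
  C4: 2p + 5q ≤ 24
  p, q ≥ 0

At p = 1, q = 4, compute slack b - a·x for each constraint:
  C1: 9 − 9 = 0  (binding)
  C2: 16 − 13 = 3  (slack)
  C3: 14 − 14 = 0  (binding)
  C4: 24 − 22 = 2  (slack)

Optimal: p = 1, q = 4
Binding: C1, C3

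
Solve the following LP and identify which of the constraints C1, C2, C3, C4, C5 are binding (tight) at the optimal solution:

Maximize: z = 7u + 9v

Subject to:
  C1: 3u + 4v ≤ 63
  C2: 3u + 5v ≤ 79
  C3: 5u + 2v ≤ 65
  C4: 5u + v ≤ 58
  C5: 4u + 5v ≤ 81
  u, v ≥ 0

At u = 9, v = 9, compute slack b - a·x for each constraint:
  C1: 63 − 63 = 0  (binding)
  C2: 79 − 72 = 7  (slack)
  C3: 65 − 63 = 2  (slack)
  C4: 58 − 54 = 4  (slack)
  C5: 81 − 81 = 0  (binding)

Optimal: u = 9, v = 9
Binding: C1, C5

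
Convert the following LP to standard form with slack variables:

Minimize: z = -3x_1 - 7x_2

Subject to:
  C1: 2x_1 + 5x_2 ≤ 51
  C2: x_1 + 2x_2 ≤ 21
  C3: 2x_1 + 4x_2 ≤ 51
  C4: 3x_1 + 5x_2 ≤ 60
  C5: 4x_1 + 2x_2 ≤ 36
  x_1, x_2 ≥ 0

min z = -3x_1 - 7x_2

s.t.
  2x_1 + 5x_2 + s1 = 51
  x_1 + 2x_2 + s2 = 21
  2x_1 + 4x_2 + s3 = 51
  3x_1 + 5x_2 + s4 = 60
  4x_1 + 2x_2 + s5 = 36
  x_1, x_2, s1, s2, s3, s4, s5 ≥ 0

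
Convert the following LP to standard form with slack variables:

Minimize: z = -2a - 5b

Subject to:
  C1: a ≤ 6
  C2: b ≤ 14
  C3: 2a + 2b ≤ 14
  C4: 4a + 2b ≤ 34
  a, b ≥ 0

min z = -2a - 5b

s.t.
  a + s1 = 6
  b + s2 = 14
  2a + 2b + s3 = 14
  4a + 2b + s4 = 34
  a, b, s1, s2, s3, s4 ≥ 0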